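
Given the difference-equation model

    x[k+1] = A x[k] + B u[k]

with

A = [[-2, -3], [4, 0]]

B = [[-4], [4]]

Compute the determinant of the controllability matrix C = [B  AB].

80

AB = [[-4], [-16]]
Controllability matrix C = [B  AB] = [[-4, -4], [4, -16]]
det(C) = (-4)·(-16) - (-4)·4 = 64 - (-16) = 80
Since det(C) ≠ 0, rank(C) = 2 and the system is completely controllable.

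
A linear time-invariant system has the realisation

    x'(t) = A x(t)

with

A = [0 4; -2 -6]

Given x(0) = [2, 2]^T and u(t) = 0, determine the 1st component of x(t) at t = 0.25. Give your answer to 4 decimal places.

2.6450

det(sI - A) = s^2 - (tr A)s + det A, with tr A = 0 + (-6) = -6 and det A = 0·(-6) - 4·(-2) = 0 - (-8) = 8.
So p(s) = det(sI - A) = s^2 + 6s + 8.
Factor s^2 + 6s + 8: two numbers with sum -6 and product 8 are -2 and -4, so s^2 + 6s + 8 = (s + 2)(s + 4).
Hence p(s) = (s + 2) (s + 4), with roots -4, -2.
The eigenvalues -4, -2 are distinct and real, so A is diagonalisable and x(t) = e^{At} x(0) = V diag(e^{λ_i t}) V^{-1} x(0), where the columns of V are the eigenvectors.
λ = -4: A - (-4)I = [[4, 4], [-2, -2]]. Row 1 gives 4·v1 + 4·v2 = 0, so take v_1 = [-1, 1]^T.
λ = -2: A - (-2)I = [[2, 4], [-2, -4]]. Row 1 gives 2·v1 + 4·v2 = 0, so take v_2 = [2, -1]^T.
V = [v_1 v_2] = [[-1, 2], [1, -1]] has det V = -1, so V^{-1} = adj(V)/det V = [[1, 2], [1, 1]].
Modal coordinates z(0) = V^{-1} x(0): 1·2 + 2·2 = 6; 1·2 + 1·2 = 4; so z(0) = [6, 4]^T.
x_1(t) = Σ_i (v_i)_1 · z_i(0) · e^{λ_i t} (row 1 of V times the modal terms).
x_1(0.25) = (-1)·6·e^{-4·0.25} + 2·4·e^{-2·0.25} = (-6)·0.367879 + 8·0.606531 = 2.6450.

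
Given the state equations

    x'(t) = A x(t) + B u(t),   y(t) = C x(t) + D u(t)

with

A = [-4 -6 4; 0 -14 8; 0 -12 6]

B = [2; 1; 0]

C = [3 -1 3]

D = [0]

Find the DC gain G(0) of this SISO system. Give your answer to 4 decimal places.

-1.7500

G(0) = C(-A)^{-1}B + D = -C A^{-1} B + D.
det A = -48, so A^{-1} = (1/-48)·adj(A) = [[-1/4, 1/4, -1/6], [0, 1/2, -2/3], [0, 1, -7/6]]
A^{-1} B = [-1/4, 1/2, 1]^T
C A^{-1} B = 7/4
G(0) = D - C A^{-1} B = 0 - (7/4) = -7/4 ≈ -1.7500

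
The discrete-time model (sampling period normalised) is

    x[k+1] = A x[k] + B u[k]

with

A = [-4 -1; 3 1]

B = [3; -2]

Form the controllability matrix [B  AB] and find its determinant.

1

AB = [[-10], [7]]
Controllability matrix C = [B  AB] = [[3, -10], [-2, 7]]
det(C) = 3·7 - (-10)·(-2) = 21 - 20 = 1
Since det(C) ≠ 0, rank(C) = 2 and the system is completely controllable.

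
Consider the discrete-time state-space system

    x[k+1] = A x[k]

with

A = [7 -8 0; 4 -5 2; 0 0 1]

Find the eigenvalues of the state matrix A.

-1, 1, 3

det(zI - A) = z^3 - (tr A)z^2 + (M11 + M22 + M33)z - det A, where Mii is the 2×2 principal minor of A obtained by deleting row i and column i.
tr A = 7 + (-5) + 1 = 3; M11 = (-5)·1 - 2·0 = -5 - 0 = -5; M22 = 7·1 - 0·0 = 7 - 0 = 7; M33 = 7·(-5) - (-8)·4 = -35 - (-32) = -3; sum of minors = -1.
det A = 7·((-5)·1 - 2·0) - (-8)·(4·1 - 2·0) + 0·(4·0 - (-5)·0) = 7·(-5) - (-8)·4 + 0·0 = -3.
So p(z) = det(zI - A) = z^3 - 3z^2 - z + 3.
Rational-root test: any integer root divides 3. Testing small divisors, z = -1 works: p(-1) = -1 + (-3) + 1 + 3 = 0, so (z + 1) is a factor.
Dividing, p(z) = (z + 1)(z^2 - 4z + 3).
Factor z^2 - 4z + 3: two numbers with sum 4 and product 3 are 3 and 1, so z^2 - 4z + 3 = (z - 3)(z - 1).
Hence p(z) = (z - 3) (z - 1) (z + 1), with roots -1, 1, 3.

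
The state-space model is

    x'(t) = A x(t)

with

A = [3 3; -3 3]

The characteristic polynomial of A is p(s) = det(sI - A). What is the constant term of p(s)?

For a 2×2 matrix, det(sI - A) = s^2 - (tr A)s + det A.
tr A = 6, det A = 18.
So p(s) = s^2 - 6s + 18.
The constant term is 18.

18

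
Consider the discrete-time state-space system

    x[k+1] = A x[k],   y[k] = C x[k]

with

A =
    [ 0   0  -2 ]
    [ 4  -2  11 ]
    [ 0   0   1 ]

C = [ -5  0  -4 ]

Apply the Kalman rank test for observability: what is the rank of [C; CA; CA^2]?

2

CA = [[0, 0, 6]]
CA^2 = [[0, 0, 6]]
Observability matrix O = [C; CA; CA^2] = [[-5, 0, -4], [0, 0, 6], [0, 0, 6]]
Column 2 of O is identically zero, so rank(O) ≤ 2.
The 2×2 minor from rows 1, 2, columns 1, 3 is (-5)·6 - (-4)·0 = -30 - 0 = -30 ≠ 0, so rank(O) = 2.
rank(O) = 2 < n = 3, so the pair (A, C) is not completely observable.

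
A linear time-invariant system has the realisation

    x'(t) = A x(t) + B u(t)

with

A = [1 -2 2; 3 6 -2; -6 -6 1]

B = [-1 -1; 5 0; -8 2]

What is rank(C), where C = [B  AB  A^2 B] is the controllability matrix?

2

AB = [[-27, 3], [43, -7], [-32, 8]]
A^2B = [[-177, 33], [241, -49], [-128, 32]]
Controllability matrix C = [B  AB  A^2B] = [[-1, -1, -27, 3, -177, 33], [5, 0, 43, -7, 241, -49], [-8, 2, -32, 8, -128, 32]]
The rows r1, r2, r3 of C are linearly dependent: 2·r1 + 2·r2 + r3 = 0 (check each entry), so rank(C) ≤ 2.
The 2×2 minor from rows 1, 2, columns 1, 2 is (-1)·0 - (-1)·5 = 0 - (-5) = 5 ≠ 0, so rank(C) = 2.
rank(C) = 2 < n = 3, so the pair (A, B) is not completely controllable.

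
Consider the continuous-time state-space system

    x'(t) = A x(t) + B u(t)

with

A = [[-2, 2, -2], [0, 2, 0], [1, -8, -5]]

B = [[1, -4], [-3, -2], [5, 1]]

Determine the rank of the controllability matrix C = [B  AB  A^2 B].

AB = [[-18, 2], [-6, -4], [0, 7]]
A^2B = [[24, -26], [-12, -8], [30, -1]]
Controllability matrix C = [B  AB  A^2B] = [[1, -4, -18, 2, 24, -26], [-3, -2, -6, -4, -12, -8], [5, 1, 0, 7, 30, -1]]
The rows r1, r2, r3 of C are linearly dependent: -r1 + 3·r2 + 2·r3 = 0 (check each entry), so rank(C) ≤ 2.
The 2×2 minor from rows 1, 2, columns 1, 2 is 1·(-2) - (-4)·(-3) = -2 - 12 = -14 ≠ 0, so rank(C) = 2.
rank(C) = 2 < n = 3, so the pair (A, B) is not completely controllable.

2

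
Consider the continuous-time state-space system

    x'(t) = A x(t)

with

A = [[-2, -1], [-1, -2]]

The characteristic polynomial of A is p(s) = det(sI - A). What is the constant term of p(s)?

For a 2×2 matrix, det(sI - A) = s^2 - (tr A)s + det A.
tr A = -4, det A = 3.
So p(s) = s^2 + 4s + 3.
The constant term is 3.

3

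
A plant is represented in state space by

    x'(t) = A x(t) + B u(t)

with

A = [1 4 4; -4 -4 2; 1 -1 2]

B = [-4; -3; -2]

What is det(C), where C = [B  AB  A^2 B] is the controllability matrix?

AB = [[-24], [24], [-5]]
A^2B = [[52], [-10], [-58]]
Controllability matrix C = [B  AB  A^2B] = [[-4, -24, 52], [-3, 24, -10], [-2, -5, -58]]
Expanding along the first row, det(C) = (-4)·(24·(-58) - (-10)·(-5)) - (-24)·((-3)·(-58) - (-10)·(-2)) + 52·((-3)·(-5) - 24·(-2)) = (-4)·(-1442) - (-24)·154 + 52·63 = 12740
Since det(C) ≠ 0, rank(C) = 3 and the system is completely controllable.

12740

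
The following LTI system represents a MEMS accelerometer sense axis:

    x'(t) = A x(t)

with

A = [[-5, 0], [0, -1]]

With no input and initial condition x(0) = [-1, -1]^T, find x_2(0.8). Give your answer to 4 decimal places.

-0.4493

det(sI - A) = s^2 - (tr A)s + det A, with tr A = (-5) + (-1) = -6 and det A = (-5)·(-1) - 0·0 = 5 - 0 = 5.
So p(s) = det(sI - A) = s^2 + 6s + 5.
Factor s^2 + 6s + 5: two numbers with sum -6 and product 5 are -1 and -5, so s^2 + 6s + 5 = (s + 1)(s + 5).
Hence p(s) = (s + 1) (s + 5), with roots -5, -1.
The eigenvalues -5, -1 are distinct and real, so A is diagonalisable and x(t) = e^{At} x(0) = V diag(e^{λ_i t}) V^{-1} x(0), where the columns of V are the eigenvectors.
λ = -5: A - (-5)I = [[0, 0], [0, 4]]. Row 2 gives 0·v1 + 4·v2 = 0, so take v_1 = [1, 0]^T.
λ = -1: A - (-1)I = [[-4, 0], [0, 0]]. Row 1 gives (-4)·v1 + 0·v2 = 0, so take v_2 = [0, 1]^T.
V = [v_1 v_2] = [[1, 0], [0, 1]] has det V = 1, so V^{-1} = adj(V)/det V = [[1, 0], [0, 1]].
Modal coordinates z(0) = V^{-1} x(0): 1·(-1) + 0·(-1) = -1; 0·(-1) + 1·(-1) = -1; so z(0) = [-1, -1]^T.
x_2(t) = Σ_i (v_i)_2 · z_i(0) · e^{λ_i t} (row 2 of V times the modal terms).
x_2(0.8) = 0·(-1)·e^{-5·0.8} + 1·(-1)·e^{-1·0.8} = 0·0.018316 + (-1)·0.449329 = -0.4493.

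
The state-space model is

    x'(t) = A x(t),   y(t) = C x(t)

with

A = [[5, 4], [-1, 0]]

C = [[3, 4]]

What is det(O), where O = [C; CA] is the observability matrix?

CA = [[11, 12]]
Observability matrix O = [C; CA] = [[3, 4], [11, 12]]
det(O) = 3·12 - 4·11 = 36 - 44 = -8
Since det(O) ≠ 0, rank(O) = 2 and the system is completely observable.

-8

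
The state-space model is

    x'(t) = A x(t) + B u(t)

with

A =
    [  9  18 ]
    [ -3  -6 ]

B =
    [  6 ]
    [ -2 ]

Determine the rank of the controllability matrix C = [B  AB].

1

AB = [[18], [-6]]
Controllability matrix C = [B  AB] = [[6, 18], [-2, -6]]
Every column of C is a scalar multiple of column 1 = [6, -2] (multipliers 1, 3), so the columns span a one-dimensional space.
C ≠ 0, hence rank(C) = 1.
rank(C) = 1 < n = 2, so the pair (A, B) is not completely controllable.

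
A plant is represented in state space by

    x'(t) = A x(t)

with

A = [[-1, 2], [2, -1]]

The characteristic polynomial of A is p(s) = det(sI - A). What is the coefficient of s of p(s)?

2

For a 2×2 matrix, det(sI - A) = s^2 - (tr A)s + det A.
tr A = -2, det A = -3.
So p(s) = s^2 + 2s - 3.
The coefficient of s is 2.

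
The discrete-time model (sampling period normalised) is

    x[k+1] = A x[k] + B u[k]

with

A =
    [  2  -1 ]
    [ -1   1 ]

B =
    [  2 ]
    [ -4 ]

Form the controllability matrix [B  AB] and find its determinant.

20

AB = [[8], [-6]]
Controllability matrix C = [B  AB] = [[2, 8], [-4, -6]]
det(C) = 2·(-6) - 8·(-4) = -12 - (-32) = 20
Since det(C) ≠ 0, rank(C) = 2 and the system is completely controllable.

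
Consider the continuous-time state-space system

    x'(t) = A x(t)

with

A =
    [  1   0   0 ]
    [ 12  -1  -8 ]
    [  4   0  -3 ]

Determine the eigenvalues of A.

det(sI - A) = s^3 - (tr A)s^2 + (M11 + M22 + M33)s - det A, where Mii is the 2×2 principal minor of A obtained by deleting row i and column i.
tr A = 1 + (-1) + (-3) = -3; M11 = (-1)·(-3) - (-8)·0 = 3 - 0 = 3; M22 = 1·(-3) - 0·4 = -3 - 0 = -3; M33 = 1·(-1) - 0·12 = -1 - 0 = -1; sum of minors = -1.
det A = 1·((-1)·(-3) - (-8)·0) - 0·(12·(-3) - (-8)·4) + 0·(12·0 - (-1)·4) = 1·3 - 0·(-4) + 0·4 = 3.
So p(s) = det(sI - A) = s^3 + 3s^2 - s - 3.
Rational-root test: any integer root divides -3. Testing small divisors, s = -1 works: p(-1) = -1 + 3 + 1 + (-3) = 0, so (s + 1) is a factor.
Dividing, p(s) = (s + 1)(s^2 + 2s - 3).
Factor s^2 + 2s - 3: two numbers with sum -2 and product -3 are 1 and -3, so s^2 + 2s - 3 = (s - 1)(s + 3).
Hence p(s) = (s - 1) (s + 1) (s + 3), with roots -3, -1, 1.
At least one eigenvalue has non-negative real part, so the system is not asymptotically stable.

-3, -1, 1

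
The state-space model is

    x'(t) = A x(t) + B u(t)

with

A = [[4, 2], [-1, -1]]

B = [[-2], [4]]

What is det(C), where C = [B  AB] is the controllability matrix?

AB = [[0], [-2]]
Controllability matrix C = [B  AB] = [[-2, 0], [4, -2]]
det(C) = (-2)·(-2) - 0·4 = 4 - 0 = 4
Since det(C) ≠ 0, rank(C) = 2 and the system is completely controllable.

4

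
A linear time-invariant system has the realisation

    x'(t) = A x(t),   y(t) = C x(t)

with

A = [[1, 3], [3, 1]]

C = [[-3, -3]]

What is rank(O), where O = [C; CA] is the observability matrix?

1

CA = [[-12, -12]]
Observability matrix O = [C; CA] = [[-3, -3], [-12, -12]]
Every row of O is a scalar multiple of row 1 = [-3, -3] (multipliers 1, 4), so the rows span a one-dimensional space.
O ≠ 0, hence rank(O) = 1.
rank(O) = 1 < n = 2, so the pair (A, C) is not completely observable.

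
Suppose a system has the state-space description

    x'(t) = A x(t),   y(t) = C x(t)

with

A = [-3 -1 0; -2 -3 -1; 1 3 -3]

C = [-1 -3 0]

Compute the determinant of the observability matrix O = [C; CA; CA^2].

CA = [[9, 10, 3]]
CA^2 = [[-44, -30, -19]]
Observability matrix O = [C; CA; CA^2] = [[-1, -3, 0], [9, 10, 3], [-44, -30, -19]]
Expanding along the first row, det(O) = (-1)·(10·(-19) - 3·(-30)) - (-3)·(9·(-19) - 3·(-44)) + 0·(9·(-30) - 10·(-44)) = (-1)·(-100) - (-3)·(-39) + 0·170 = -17
Since det(O) ≠ 0, rank(O) = 3 and the system is completely observable.

-17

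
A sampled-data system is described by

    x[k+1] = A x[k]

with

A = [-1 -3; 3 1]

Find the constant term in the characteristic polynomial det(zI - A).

8

For a 2×2 matrix, det(zI - A) = z^2 - (tr A)z + det A.
tr A = 0, det A = 8.
So p(z) = z^2 + 8.
The constant term is 8.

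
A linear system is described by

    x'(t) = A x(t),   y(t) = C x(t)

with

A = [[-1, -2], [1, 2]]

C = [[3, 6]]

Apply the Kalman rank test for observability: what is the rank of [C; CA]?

CA = [[3, 6]]
Observability matrix O = [C; CA] = [[3, 6], [3, 6]]
Every row of O is a scalar multiple of row 1 = [3, 6] (multipliers 1, 1), so the rows span a one-dimensional space.
O ≠ 0, hence rank(O) = 1.
rank(O) = 1 < n = 2, so the pair (A, C) is not completely observable.

1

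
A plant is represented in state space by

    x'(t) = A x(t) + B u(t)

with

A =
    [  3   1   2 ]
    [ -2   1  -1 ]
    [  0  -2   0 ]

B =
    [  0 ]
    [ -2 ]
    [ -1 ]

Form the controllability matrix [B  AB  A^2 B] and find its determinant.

AB = [[-4], [-1], [4]]
A^2B = [[-5], [3], [2]]
Controllability matrix C = [B  AB  A^2B] = [[0, -4, -5], [-2, -1, 3], [-1, 4, 2]]
Expanding along the first row, det(C) = 0·((-1)·2 - 3·4) - (-4)·((-2)·2 - 3·(-1)) + (-5)·((-2)·4 - (-1)·(-1)) = 0·(-14) - (-4)·(-1) + (-5)·(-9) = 41
Since det(C) ≠ 0, rank(C) = 3 and the system is completely controllable.

41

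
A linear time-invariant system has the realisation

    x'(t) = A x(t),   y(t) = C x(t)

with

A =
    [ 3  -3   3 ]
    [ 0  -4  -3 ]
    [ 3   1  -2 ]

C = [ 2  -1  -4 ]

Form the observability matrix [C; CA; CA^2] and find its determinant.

CA = [[-6, -6, 17]]
CA^2 = [[33, 59, -34]]
Observability matrix O = [C; CA; CA^2] = [[2, -1, -4], [-6, -6, 17], [33, 59, -34]]
Expanding along the first row, det(O) = 2·((-6)·(-34) - 17·59) - (-1)·((-6)·(-34) - 17·33) + (-4)·((-6)·59 - (-6)·33) = 2·(-799) - (-1)·(-357) + (-4)·(-156) = -1331
Since det(O) ≠ 0, rank(O) = 3 and the system is completely observable.

-1331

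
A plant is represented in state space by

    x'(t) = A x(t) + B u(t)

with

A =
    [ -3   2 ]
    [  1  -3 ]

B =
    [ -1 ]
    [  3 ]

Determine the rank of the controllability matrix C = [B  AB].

AB = [[9], [-10]]
Controllability matrix C = [B  AB] = [[-1, 9], [3, -10]]
det(C) = (-1)·(-10) - 9·3 = 10 - 27 = -17 ≠ 0, so rank(C) = 2.
rank(C) = 2 = n, so the pair (A, B) is completely controllable.

2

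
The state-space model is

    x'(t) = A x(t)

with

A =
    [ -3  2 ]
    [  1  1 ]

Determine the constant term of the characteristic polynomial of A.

For a 2×2 matrix, det(sI - A) = s^2 - (tr A)s + det A.
tr A = -2, det A = -5.
So p(s) = s^2 + 2s - 5.
The constant term is -5.

-5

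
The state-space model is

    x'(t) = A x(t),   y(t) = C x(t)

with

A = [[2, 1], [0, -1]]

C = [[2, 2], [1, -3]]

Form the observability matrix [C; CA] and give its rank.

2

CA = [[4, 0], [2, 4]]
Observability matrix O = [C; CA] = [[2, 2], [1, -3], [4, 0], [2, 4]]
Take the 2×2 submatrix of O formed by rows 1, 2: [[2, 2], [1, -3]]. Its determinant is 2·(-3) - 2·1 = -6 - 2 = -8 ≠ 0.
So rank(O) ≥ 2; since O has 2 columns, rank(O) = 2.
rank(O) = 2 = n, so the pair (A, C) is completely observable.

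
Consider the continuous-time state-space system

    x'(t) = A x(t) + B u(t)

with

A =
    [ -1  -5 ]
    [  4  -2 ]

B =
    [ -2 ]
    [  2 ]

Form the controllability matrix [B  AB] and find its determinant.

AB = [[-8], [-12]]
Controllability matrix C = [B  AB] = [[-2, -8], [2, -12]]
det(C) = (-2)·(-12) - (-8)·2 = 24 - (-16) = 40
Since det(C) ≠ 0, rank(C) = 2 and the system is completely controllable.

40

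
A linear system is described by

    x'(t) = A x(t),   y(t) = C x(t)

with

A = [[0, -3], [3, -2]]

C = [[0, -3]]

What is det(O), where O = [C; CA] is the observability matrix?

CA = [[-9, 6]]
Observability matrix O = [C; CA] = [[0, -3], [-9, 6]]
det(O) = 0·6 - (-3)·(-9) = 0 - 27 = -27
Since det(O) ≠ 0, rank(O) = 2 and the system is completely observable.

-27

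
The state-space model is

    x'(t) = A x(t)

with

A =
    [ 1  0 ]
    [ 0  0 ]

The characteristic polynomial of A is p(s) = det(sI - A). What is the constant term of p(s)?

0

For a 2×2 matrix, det(sI - A) = s^2 - (tr A)s + det A.
tr A = 1, det A = 0.
So p(s) = s^2 - s.
The constant term is 0.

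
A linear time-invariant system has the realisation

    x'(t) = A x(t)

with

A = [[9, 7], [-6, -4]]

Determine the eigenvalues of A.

2, 3

det(sI - A) = s^2 - (tr A)s + det A, with tr A = 9 + (-4) = 5 and det A = 9·(-4) - 7·(-6) = -36 - (-42) = 6.
So p(s) = det(sI - A) = s^2 - 5s + 6.
Factor s^2 - 5s + 6: two numbers with sum 5 and product 6 are 3 and 2, so s^2 - 5s + 6 = (s - 3)(s - 2).
Hence p(s) = (s - 3) (s - 2), with roots 2, 3.
At least one eigenvalue has non-negative real part, so the system is not asymptotically stable.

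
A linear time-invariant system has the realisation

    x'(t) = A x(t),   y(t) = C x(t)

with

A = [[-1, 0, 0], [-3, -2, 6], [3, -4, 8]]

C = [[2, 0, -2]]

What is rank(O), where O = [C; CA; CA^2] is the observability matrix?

CA = [[-8, 8, -16]]
CA^2 = [[-64, 48, -80]]
Observability matrix O = [C; CA; CA^2] = [[2, 0, -2], [-8, 8, -16], [-64, 48, -80]]
The columns c1, c2, c3 of O are linearly dependent: c1 + 3·c2 + c3 = 0 (check each entry), so rank(O) ≤ 2.
The 2×2 minor from rows 1, 2, columns 1, 2 is 2·8 - 0·(-8) = 16 - 0 = 16 ≠ 0, so rank(O) = 2.
rank(O) = 2 < n = 3, so the pair (A, C) is not completely observable.

2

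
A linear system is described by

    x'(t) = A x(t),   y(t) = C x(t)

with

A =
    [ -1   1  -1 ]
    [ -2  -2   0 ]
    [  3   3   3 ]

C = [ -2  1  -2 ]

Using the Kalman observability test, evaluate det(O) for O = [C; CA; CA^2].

CA = [[-6, -10, -4]]
CA^2 = [[14, 2, -6]]
Observability matrix O = [C; CA; CA^2] = [[-2, 1, -2], [-6, -10, -4], [14, 2, -6]]
Expanding along the first row, det(O) = (-2)·((-10)·(-6) - (-4)·2) - 1·((-6)·(-6) - (-4)·14) + (-2)·((-6)·2 - (-10)·14) = (-2)·68 - 1·92 + (-2)·128 = -484
Since det(O) ≠ 0, rank(O) = 3 and the system is completely observable.

-484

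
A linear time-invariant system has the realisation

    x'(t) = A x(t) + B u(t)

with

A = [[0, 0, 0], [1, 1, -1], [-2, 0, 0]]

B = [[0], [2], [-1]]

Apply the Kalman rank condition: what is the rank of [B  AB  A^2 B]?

2

AB = [[0], [3], [0]]
A^2B = [[0], [3], [0]]
Controllability matrix C = [B  AB  A^2B] = [[0, 0, 0], [2, 3, 3], [-1, 0, 0]]
Row 1 of C is identically zero, so rank(C) ≤ 2.
The 2×2 minor from rows 2, 3, columns 1, 2 is 2·0 - 3·(-1) = 0 - (-3) = 3 ≠ 0, so rank(C) = 2.
rank(C) = 2 < n = 3, so the pair (A, B) is not completely controllable.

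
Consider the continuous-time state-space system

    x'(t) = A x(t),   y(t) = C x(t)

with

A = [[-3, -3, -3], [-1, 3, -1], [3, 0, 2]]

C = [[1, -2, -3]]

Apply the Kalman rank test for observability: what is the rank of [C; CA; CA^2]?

CA = [[-10, -9, -7]]
CA^2 = [[18, 3, 25]]
Observability matrix O = [C; CA; CA^2] = [[1, -2, -3], [-10, -9, -7], [18, 3, 25]]
det(O) = 1·((-9)·25 - (-7)·3) - (-2)·((-10)·25 - (-7)·18) + (-3)·((-10)·3 - (-9)·18) = 1·(-204) - (-2)·(-124) + (-3)·132 = -848 ≠ 0, so rank(O) = 3.
rank(O) = 3 = n, so the pair (A, C) is completely observable.

3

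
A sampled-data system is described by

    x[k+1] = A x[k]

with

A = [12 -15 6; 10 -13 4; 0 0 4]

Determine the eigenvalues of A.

-3, 2, 4

det(zI - A) = z^3 - (tr A)z^2 + (M11 + M22 + M33)z - det A, where Mii is the 2×2 principal minor of A obtained by deleting row i and column i.
tr A = 12 + (-13) + 4 = 3; M11 = (-13)·4 - 4·0 = -52 - 0 = -52; M22 = 12·4 - 6·0 = 48 - 0 = 48; M33 = 12·(-13) - (-15)·10 = -156 - (-150) = -6; sum of minors = -10.
det A = 12·((-13)·4 - 4·0) - (-15)·(10·4 - 4·0) + 6·(10·0 - (-13)·0) = 12·(-52) - (-15)·40 + 6·0 = -24.
So p(z) = det(zI - A) = z^3 - 3z^2 - 10z + 24.
Rational-root test: any integer root divides 24. Testing small divisors, z = 2 works: p(2) = 8 + (-12) + (-20) + 24 = 0, so (z - 2) is a factor.
Dividing, p(z) = (z - 2)(z^2 - z - 12).
Factor z^2 - z - 12: two numbers with sum 1 and product -12 are 4 and -3, so z^2 - z - 12 = (z - 4)(z + 3).
Hence p(z) = (z - 4) (z - 2) (z + 3), with roots -3, 2, 4.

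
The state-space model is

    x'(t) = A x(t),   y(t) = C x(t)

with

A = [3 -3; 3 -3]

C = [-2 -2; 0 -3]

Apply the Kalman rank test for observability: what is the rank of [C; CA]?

2

CA = [[-12, 12], [-9, 9]]
Observability matrix O = [C; CA] = [[-2, -2], [0, -3], [-12, 12], [-9, 9]]
Take the 2×2 submatrix of O formed by rows 1, 2: [[-2, -2], [0, -3]]. Its determinant is (-2)·(-3) - (-2)·0 = 6 - 0 = 6 ≠ 0.
So rank(O) ≥ 2; since O has 2 columns, rank(O) = 2.
rank(O) = 2 = n, so the pair (A, C) is completely observable.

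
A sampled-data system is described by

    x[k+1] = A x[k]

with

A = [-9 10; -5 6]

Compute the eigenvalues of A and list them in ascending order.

det(zI - A) = z^2 - (tr A)z + det A, with tr A = (-9) + 6 = -3 and det A = (-9)·6 - 10·(-5) = -54 - (-50) = -4.
So p(z) = det(zI - A) = z^2 + 3z - 4.
Factor z^2 + 3z - 4: two numbers with sum -3 and product -4 are 1 and -4, so z^2 + 3z - 4 = (z - 1)(z + 4).
Hence p(z) = (z - 1) (z + 4), with roots -4, 1.

-4, 1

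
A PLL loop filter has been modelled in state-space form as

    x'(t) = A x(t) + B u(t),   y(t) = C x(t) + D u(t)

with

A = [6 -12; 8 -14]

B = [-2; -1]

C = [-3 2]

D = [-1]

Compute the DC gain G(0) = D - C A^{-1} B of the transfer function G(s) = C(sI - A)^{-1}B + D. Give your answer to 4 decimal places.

G(0) = C(-A)^{-1}B + D = -C A^{-1} B + D.
det A = 12, so A^{-1} = (1/12)·adj(A) = [[-7/6, 1], [-2/3, 1/2]]
A^{-1} B = [4/3, 5/6]^T
C A^{-1} B = -7/3
G(0) = D - C A^{-1} B = -1 - (-7/3) = 4/3 ≈ 1.3333

1.3333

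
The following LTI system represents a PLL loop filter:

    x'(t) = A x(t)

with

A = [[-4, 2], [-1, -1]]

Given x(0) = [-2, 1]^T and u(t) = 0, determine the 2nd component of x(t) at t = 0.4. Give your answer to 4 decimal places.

0.8937

det(sI - A) = s^2 - (tr A)s + det A, with tr A = (-4) + (-1) = -5 and det A = (-4)·(-1) - 2·(-1) = 4 - (-2) = 6.
So p(s) = det(sI - A) = s^2 + 5s + 6.
Factor s^2 + 5s + 6: two numbers with sum -5 and product 6 are -2 and -3, so s^2 + 5s + 6 = (s + 2)(s + 3).
Hence p(s) = (s + 2) (s + 3), with roots -3, -2.
The eigenvalues -3, -2 are distinct and real, so A is diagonalisable and x(t) = e^{At} x(0) = V diag(e^{λ_i t}) V^{-1} x(0), where the columns of V are the eigenvectors.
λ = -3: A - (-3)I = [[-1, 2], [-1, 2]]. Row 1 gives (-1)·v1 + 2·v2 = 0, so take v_1 = [2, 1]^T.
λ = -2: A - (-2)I = [[-2, 2], [-1, 1]]. Row 1 gives (-2)·v1 + 2·v2 = 0, so take v_2 = [1, 1]^T.
V = [v_1 v_2] = [[2, 1], [1, 1]] has det V = 1, so V^{-1} = adj(V)/det V = [[1, -1], [-1, 2]].
Modal coordinates z(0) = V^{-1} x(0): 1·(-2) + (-1)·1 = -3; (-1)·(-2) + 2·1 = 4; so z(0) = [-3, 4]^T.
x_2(t) = Σ_i (v_i)_2 · z_i(0) · e^{λ_i t} (row 2 of V times the modal terms).
x_2(0.4) = 1·(-3)·e^{-3·0.4} + 1·4·e^{-2·0.4} = (-3)·0.301194 + 4·0.449329 = 0.8937.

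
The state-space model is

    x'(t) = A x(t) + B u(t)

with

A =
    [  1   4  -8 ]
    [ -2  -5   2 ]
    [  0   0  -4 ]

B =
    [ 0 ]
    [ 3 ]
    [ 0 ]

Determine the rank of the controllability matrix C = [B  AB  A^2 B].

2

AB = [[12], [-15], [0]]
A^2B = [[-48], [51], [0]]
Controllability matrix C = [B  AB  A^2B] = [[0, 12, -48], [3, -15, 51], [0, 0, 0]]
Row 3 of C is identically zero, so rank(C) ≤ 2.
The 2×2 minor from rows 1, 2, columns 1, 2 is 0·(-15) - 12·3 = 0 - 36 = -36 ≠ 0, so rank(C) = 2.
rank(C) = 2 < n = 3, so the pair (A, B) is not completely controllable.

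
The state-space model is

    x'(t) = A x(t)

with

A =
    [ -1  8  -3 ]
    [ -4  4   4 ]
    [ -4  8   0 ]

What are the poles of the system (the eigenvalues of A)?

det(sI - A) = s^3 - (tr A)s^2 + (M11 + M22 + M33)s - det A, where Mii is the 2×2 principal minor of A obtained by deleting row i and column i.
tr A = (-1) + 4 + 0 = 3; M11 = 4·0 - 4·8 = 0 - 32 = -32; M22 = (-1)·0 - (-3)·(-4) = 0 - 12 = -12; M33 = (-1)·4 - 8·(-4) = -4 - (-32) = 28; sum of minors = -16.
det A = (-1)·(4·0 - 4·8) - 8·((-4)·0 - 4·(-4)) + (-3)·((-4)·8 - 4·(-4)) = (-1)·(-32) - 8·16 + (-3)·(-16) = -48.
So p(s) = det(sI - A) = s^3 - 3s^2 - 16s + 48.
Rational-root test: any integer root divides 48. Testing small divisors, s = 3 works: p(3) = 27 + (-27) + (-48) + 48 = 0, so (s - 3) is a factor.
Dividing, p(s) = (s - 3)(s^2 - 16).
Factor s^2 - 16: two numbers with sum 0 and product -16 are 4 and -4, so s^2 - 16 = (s - 4)(s + 4).
Hence p(s) = (s - 4) (s - 3) (s + 4), with roots -4, 3, 4.
At least one eigenvalue has non-negative real part, so the system is not asymptotically stable.

-4, 3, 4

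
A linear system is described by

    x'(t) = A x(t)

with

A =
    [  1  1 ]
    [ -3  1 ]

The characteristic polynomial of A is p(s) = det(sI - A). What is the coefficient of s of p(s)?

-2

For a 2×2 matrix, det(sI - A) = s^2 - (tr A)s + det A.
tr A = 2, det A = 4.
So p(s) = s^2 - 2s + 4.
The coefficient of s is -2.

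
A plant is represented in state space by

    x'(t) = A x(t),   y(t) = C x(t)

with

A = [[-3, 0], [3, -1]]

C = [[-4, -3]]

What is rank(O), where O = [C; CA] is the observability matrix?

CA = [[3, 3]]
Observability matrix O = [C; CA] = [[-4, -3], [3, 3]]
det(O) = (-4)·3 - (-3)·3 = -12 - (-9) = -3 ≠ 0, so rank(O) = 2.
rank(O) = 2 = n, so the pair (A, C) is completely observable.

2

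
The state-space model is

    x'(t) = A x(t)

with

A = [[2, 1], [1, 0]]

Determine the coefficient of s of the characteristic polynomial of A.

For a 2×2 matrix, det(sI - A) = s^2 - (tr A)s + det A.
tr A = 2, det A = -1.
So p(s) = s^2 - 2s - 1.
The coefficient of s is -2.

-2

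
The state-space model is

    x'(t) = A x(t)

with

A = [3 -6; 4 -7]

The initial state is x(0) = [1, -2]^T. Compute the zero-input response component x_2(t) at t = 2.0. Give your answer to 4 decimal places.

0.7922

det(sI - A) = s^2 - (tr A)s + det A, with tr A = 3 + (-7) = -4 and det A = 3·(-7) - (-6)·4 = -21 - (-24) = 3.
So p(s) = det(sI - A) = s^2 + 4s + 3.
Factor s^2 + 4s + 3: two numbers with sum -4 and product 3 are -1 and -3, so s^2 + 4s + 3 = (s + 1)(s + 3).
Hence p(s) = (s + 1) (s + 3), with roots -3, -1.
The eigenvalues -3, -1 are distinct and real, so A is diagonalisable and x(t) = e^{At} x(0) = V diag(e^{λ_i t}) V^{-1} x(0), where the columns of V are the eigenvectors.
λ = -3: A - (-3)I = [[6, -6], [4, -4]]. Row 1 gives 6·v1 + (-6)·v2 = 0, so take v_1 = [1, 1]^T.
λ = -1: A - (-1)I = [[4, -6], [4, -6]]. Row 1 gives 4·v1 + (-6)·v2 = 0, so take v_2 = [3, 2]^T.
V = [v_1 v_2] = [[1, 3], [1, 2]] has det V = -1, so V^{-1} = adj(V)/det V = [[-2, 3], [1, -1]].
Modal coordinates z(0) = V^{-1} x(0): (-2)·1 + 3·(-2) = -8; 1·1 + (-1)·(-2) = 3; so z(0) = [-8, 3]^T.
x_2(t) = Σ_i (v_i)_2 · z_i(0) · e^{λ_i t} (row 2 of V times the modal terms).
x_2(2.0) = 1·(-8)·e^{-3·2.0} + 2·3·e^{-1·2.0} = (-8)·0.002479 + 6·0.135335 = 0.7922.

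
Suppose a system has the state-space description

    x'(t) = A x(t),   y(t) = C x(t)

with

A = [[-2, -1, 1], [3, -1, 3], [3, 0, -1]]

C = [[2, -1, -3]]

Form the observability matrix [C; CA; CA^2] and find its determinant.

951

CA = [[-16, -1, 2]]
CA^2 = [[35, 17, -21]]
Observability matrix O = [C; CA; CA^2] = [[2, -1, -3], [-16, -1, 2], [35, 17, -21]]
Expanding along the first row, det(O) = 2·((-1)·(-21) - 2·17) - (-1)·((-16)·(-21) - 2·35) + (-3)·((-16)·17 - (-1)·35) = 2·(-13) - (-1)·266 + (-3)·(-237) = 951
Since det(O) ≠ 0, rank(O) = 3 and the system is completely observable.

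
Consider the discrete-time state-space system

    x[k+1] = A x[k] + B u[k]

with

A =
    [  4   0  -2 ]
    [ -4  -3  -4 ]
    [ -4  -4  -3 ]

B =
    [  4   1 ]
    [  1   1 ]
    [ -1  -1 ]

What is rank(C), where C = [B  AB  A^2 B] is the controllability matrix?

3

AB = [[18, 6], [-15, -3], [-17, -5]]
A^2B = [[106, 34], [41, 5], [39, 3]]
Controllability matrix C = [B  AB  A^2B] = [[4, 1, 18, 6, 106, 34], [1, 1, -15, -3, 41, 5], [-1, -1, -17, -5, 39, 3]]
Take the 3×3 submatrix of C formed by columns 1, 2, 3: [[4, 1, 18], [1, 1, -15], [-1, -1, -17]]. Its determinant is 4·(1·(-17) - (-15)·(-1)) - 1·(1·(-17) - (-15)·(-1)) + 18·(1·(-1) - 1·(-1)) = 4·(-32) - 1·(-32) + 18·0 = -96 ≠ 0.
So rank(C) ≥ 3; since C has 3 rows, rank(C) = 3.
rank(C) = 3 = n, so the pair (A, B) is completely controllable.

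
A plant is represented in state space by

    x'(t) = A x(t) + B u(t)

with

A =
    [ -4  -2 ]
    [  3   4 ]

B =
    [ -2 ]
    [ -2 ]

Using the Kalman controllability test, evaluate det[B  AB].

52

AB = [[12], [-14]]
Controllability matrix C = [B  AB] = [[-2, 12], [-2, -14]]
det(C) = (-2)·(-14) - 12·(-2) = 28 - (-24) = 52
Since det(C) ≠ 0, rank(C) = 2 and the system is completely controllable.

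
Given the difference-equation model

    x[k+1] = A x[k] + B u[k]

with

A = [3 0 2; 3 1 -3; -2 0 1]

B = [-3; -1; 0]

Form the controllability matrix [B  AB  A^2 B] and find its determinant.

-396

AB = [[-9], [-10], [6]]
A^2B = [[-15], [-55], [24]]
Controllability matrix C = [B  AB  A^2B] = [[-3, -9, -15], [-1, -10, -55], [0, 6, 24]]
Expanding along the first row, det(C) = (-3)·((-10)·24 - (-55)·6) - (-9)·((-1)·24 - (-55)·0) + (-15)·((-1)·6 - (-10)·0) = (-3)·90 - (-9)·(-24) + (-15)·(-6) = -396
Since det(C) ≠ 0, rank(C) = 3 and the system is completely controllable.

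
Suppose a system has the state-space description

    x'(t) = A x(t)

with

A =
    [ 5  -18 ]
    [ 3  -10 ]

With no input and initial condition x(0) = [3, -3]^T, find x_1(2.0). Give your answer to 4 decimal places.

3.6460

det(sI - A) = s^2 - (tr A)s + det A, with tr A = 5 + (-10) = -5 and det A = 5·(-10) - (-18)·3 = -50 - (-54) = 4.
So p(s) = det(sI - A) = s^2 + 5s + 4.
Factor s^2 + 5s + 4: two numbers with sum -5 and product 4 are -1 and -4, so s^2 + 5s + 4 = (s + 1)(s + 4).
Hence p(s) = (s + 1) (s + 4), with roots -4, -1.
The eigenvalues -4, -1 are distinct and real, so A is diagonalisable and x(t) = e^{At} x(0) = V diag(e^{λ_i t}) V^{-1} x(0), where the columns of V are the eigenvectors.
λ = -4: A - (-4)I = [[9, -18], [3, -6]]. Row 1 gives 9·v1 + (-18)·v2 = 0, so take v_1 = [2, 1]^T.
λ = -1: A - (-1)I = [[6, -18], [3, -9]]. Row 1 gives 6·v1 + (-18)·v2 = 0, so take v_2 = [3, 1]^T.
V = [v_1 v_2] = [[2, 3], [1, 1]] has det V = -1, so V^{-1} = adj(V)/det V = [[-1, 3], [1, -2]].
Modal coordinates z(0) = V^{-1} x(0): (-1)·3 + 3·(-3) = -12; 1·3 + (-2)·(-3) = 9; so z(0) = [-12, 9]^T.
x_1(t) = Σ_i (v_i)_1 · z_i(0) · e^{λ_i t} (row 1 of V times the modal terms).
x_1(2.0) = 2·(-12)·e^{-4·2.0} + 3·9·e^{-1·2.0} = (-24)·0.000335 + 27·0.135335 = 3.6460.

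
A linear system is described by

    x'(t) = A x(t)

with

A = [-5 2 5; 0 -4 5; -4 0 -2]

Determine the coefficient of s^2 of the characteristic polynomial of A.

Expand det(sI - A) for the 3×3 matrix.
p(s) = s^3 + 11s^2 + 58s + 160.
(Check: constant term = det(-A) = (-1)^3 det A = 160; coefficient of s^2 = -tr A = 11.)
The coefficient of s^2 is 11.

11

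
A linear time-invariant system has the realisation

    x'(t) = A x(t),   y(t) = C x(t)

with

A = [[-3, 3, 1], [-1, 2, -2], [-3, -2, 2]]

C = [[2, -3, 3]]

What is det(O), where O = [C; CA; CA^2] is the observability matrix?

CA = [[-12, -6, 14]]
CA^2 = [[0, -76, 28]]
Observability matrix O = [C; CA; CA^2] = [[2, -3, 3], [-12, -6, 14], [0, -76, 28]]
Expanding along the first row, det(O) = 2·((-6)·28 - 14·(-76)) - (-3)·((-12)·28 - 14·0) + 3·((-12)·(-76) - (-6)·0) = 2·896 - (-3)·(-336) + 3·912 = 3520
Since det(O) ≠ 0, rank(O) = 3 and the system is completely observable.

3520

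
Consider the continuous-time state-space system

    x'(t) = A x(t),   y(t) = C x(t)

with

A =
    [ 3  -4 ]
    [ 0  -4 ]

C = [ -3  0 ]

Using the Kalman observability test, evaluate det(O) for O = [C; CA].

CA = [[-9, 12]]
Observability matrix O = [C; CA] = [[-3, 0], [-9, 12]]
det(O) = (-3)·12 - 0·(-9) = -36 - 0 = -36
Since det(O) ≠ 0, rank(O) = 2 and the system is completely observable.

-36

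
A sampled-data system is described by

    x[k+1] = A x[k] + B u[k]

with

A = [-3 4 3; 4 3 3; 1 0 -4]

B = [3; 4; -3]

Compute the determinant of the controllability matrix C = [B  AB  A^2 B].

AB = [[-2], [15], [15]]
A^2B = [[111], [82], [-62]]
Controllability matrix C = [B  AB  A^2B] = [[3, -2, 111], [4, 15, 82], [-3, 15, -62]]
Expanding along the first row, det(C) = 3·(15·(-62) - 82·15) - (-2)·(4·(-62) - 82·(-3)) + 111·(4·15 - 15·(-3)) = 3·(-2160) - (-2)·(-2) + 111·105 = 5171
Since det(C) ≠ 0, rank(C) = 3 and the system is completely controllable.

5171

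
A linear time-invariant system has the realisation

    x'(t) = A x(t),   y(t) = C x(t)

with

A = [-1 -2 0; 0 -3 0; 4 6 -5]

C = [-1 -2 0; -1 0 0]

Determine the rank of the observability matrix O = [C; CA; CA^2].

CA = [[1, 8, 0], [1, 2, 0]]
CA^2 = [[-1, -26, 0], [-1, -8, 0]]
Observability matrix O = [C; CA; CA^2] = [[-1, -2, 0], [-1, 0, 0], [1, 8, 0], [1, 2, 0], [-1, -26, 0], [-1, -8, 0]]
Column 3 of O is identically zero, so rank(O) ≤ 2.
The 2×2 minor from rows 1, 2, columns 1, 2 is (-1)·0 - (-2)·(-1) = 0 - 2 = -2 ≠ 0, so rank(O) = 2.
rank(O) = 2 < n = 3, so the pair (A, C) is not completely observable.

2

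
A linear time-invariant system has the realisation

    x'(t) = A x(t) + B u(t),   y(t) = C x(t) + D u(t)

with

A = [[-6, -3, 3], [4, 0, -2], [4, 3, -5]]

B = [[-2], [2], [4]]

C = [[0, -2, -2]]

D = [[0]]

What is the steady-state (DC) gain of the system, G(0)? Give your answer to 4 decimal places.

G(0) = C(-A)^{-1}B + D = -C A^{-1} B + D.
det A = -36, so A^{-1} = (1/-36)·adj(A) = [[-1/6, 1/6, -1/6], [-1/3, -1/2, 0], [-1/3, -1/6, -1/3]]
A^{-1} B = [0, -1/3, -1]^T
C A^{-1} B = 8/3
G(0) = D - C A^{-1} B = 0 - (8/3) = -8/3 ≈ -2.6667

-2.6667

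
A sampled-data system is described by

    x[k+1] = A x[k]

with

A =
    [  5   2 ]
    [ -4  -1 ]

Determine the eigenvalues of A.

det(zI - A) = z^2 - (tr A)z + det A, with tr A = 5 + (-1) = 4 and det A = 5·(-1) - 2·(-4) = -5 - (-8) = 3.
So p(z) = det(zI - A) = z^2 - 4z + 3.
Factor z^2 - 4z + 3: two numbers with sum 4 and product 3 are 3 and 1, so z^2 - 4z + 3 = (z - 3)(z - 1).
Hence p(z) = (z - 3) (z - 1), with roots 1, 3.

1, 3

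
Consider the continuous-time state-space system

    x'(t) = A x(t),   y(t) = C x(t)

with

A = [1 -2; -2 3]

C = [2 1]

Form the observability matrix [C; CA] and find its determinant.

-2

CA = [[0, -1]]
Observability matrix O = [C; CA] = [[2, 1], [0, -1]]
det(O) = 2·(-1) - 1·0 = -2 - 0 = -2
Since det(O) ≠ 0, rank(O) = 2 and the system is completely observable.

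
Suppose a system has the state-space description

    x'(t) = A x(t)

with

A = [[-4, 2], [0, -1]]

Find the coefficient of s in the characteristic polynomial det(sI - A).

For a 2×2 matrix, det(sI - A) = s^2 - (tr A)s + det A.
tr A = -5, det A = 4.
So p(s) = s^2 + 5s + 4.
The coefficient of s is 5.

5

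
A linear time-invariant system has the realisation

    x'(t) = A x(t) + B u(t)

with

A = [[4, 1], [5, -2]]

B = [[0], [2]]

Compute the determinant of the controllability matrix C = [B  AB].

-4

AB = [[2], [-4]]
Controllability matrix C = [B  AB] = [[0, 2], [2, -4]]
det(C) = 0·(-4) - 2·2 = 0 - 4 = -4
Since det(C) ≠ 0, rank(C) = 2 and the system is completely controllable.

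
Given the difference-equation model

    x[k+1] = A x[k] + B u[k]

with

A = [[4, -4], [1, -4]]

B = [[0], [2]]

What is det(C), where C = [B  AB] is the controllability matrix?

16

AB = [[-8], [-8]]
Controllability matrix C = [B  AB] = [[0, -8], [2, -8]]
det(C) = 0·(-8) - (-8)·2 = 0 - (-16) = 16
Since det(C) ≠ 0, rank(C) = 2 and the system is completely controllable.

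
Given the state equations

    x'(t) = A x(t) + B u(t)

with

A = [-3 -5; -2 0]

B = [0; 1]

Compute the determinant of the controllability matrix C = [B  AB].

AB = [[-5], [0]]
Controllability matrix C = [B  AB] = [[0, -5], [1, 0]]
det(C) = 0·0 - (-5)·1 = 0 - (-5) = 5
Since det(C) ≠ 0, rank(C) = 2 and the system is completely controllable.

5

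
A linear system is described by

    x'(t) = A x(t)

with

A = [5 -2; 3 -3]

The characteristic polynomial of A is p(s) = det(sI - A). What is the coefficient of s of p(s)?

For a 2×2 matrix, det(sI - A) = s^2 - (tr A)s + det A.
tr A = 2, det A = -9.
So p(s) = s^2 - 2s - 9.
The coefficient of s is -2.

-2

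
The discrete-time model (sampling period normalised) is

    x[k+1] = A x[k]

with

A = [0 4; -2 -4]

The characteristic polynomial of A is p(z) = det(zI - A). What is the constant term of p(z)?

8

For a 2×2 matrix, det(zI - A) = z^2 - (tr A)z + det A.
tr A = -4, det A = 8.
So p(z) = z^2 + 4z + 8.
The constant term is 8.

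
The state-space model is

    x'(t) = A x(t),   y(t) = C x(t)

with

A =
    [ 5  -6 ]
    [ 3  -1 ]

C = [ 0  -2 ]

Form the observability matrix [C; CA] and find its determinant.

-12

CA = [[-6, 2]]
Observability matrix O = [C; CA] = [[0, -2], [-6, 2]]
det(O) = 0·2 - (-2)·(-6) = 0 - 12 = -12
Since det(O) ≠ 0, rank(O) = 2 and the system is completely observable.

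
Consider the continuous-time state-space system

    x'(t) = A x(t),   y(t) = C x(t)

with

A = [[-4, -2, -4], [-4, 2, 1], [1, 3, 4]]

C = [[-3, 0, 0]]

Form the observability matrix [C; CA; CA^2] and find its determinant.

756

CA = [[12, 6, 12]]
CA^2 = [[-60, 24, 6]]
Observability matrix O = [C; CA; CA^2] = [[-3, 0, 0], [12, 6, 12], [-60, 24, 6]]
Expanding along the first row, det(O) = (-3)·(6·6 - 12·24) - 0·(12·6 - 12·(-60)) + 0·(12·24 - 6·(-60)) = (-3)·(-252) - 0·792 + 0·648 = 756
Since det(O) ≠ 0, rank(O) = 3 and the system is completely observable.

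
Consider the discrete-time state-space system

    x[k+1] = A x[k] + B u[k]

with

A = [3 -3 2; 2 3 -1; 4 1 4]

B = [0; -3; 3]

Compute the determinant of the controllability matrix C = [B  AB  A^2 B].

3996

AB = [[15], [-12], [9]]
A^2B = [[99], [-15], [84]]
Controllability matrix C = [B  AB  A^2B] = [[0, 15, 99], [-3, -12, -15], [3, 9, 84]]
Expanding along the first row, det(C) = 0·((-12)·84 - (-15)·9) - 15·((-3)·84 - (-15)·3) + 99·((-3)·9 - (-12)·3) = 0·(-873) - 15·(-207) + 99·9 = 3996
Since det(C) ≠ 0, rank(C) = 3 and the system is completely controllable.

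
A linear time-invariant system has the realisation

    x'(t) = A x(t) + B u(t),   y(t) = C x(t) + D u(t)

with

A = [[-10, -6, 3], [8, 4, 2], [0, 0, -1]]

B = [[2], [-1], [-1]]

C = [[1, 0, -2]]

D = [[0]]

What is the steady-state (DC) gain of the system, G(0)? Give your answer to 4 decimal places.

G(0) = C(-A)^{-1}B + D = -C A^{-1} B + D.
det A = -8, so A^{-1} = (1/-8)·adj(A) = [[1/2, 3/4, 3], [-1, -5/4, -11/2], [0, 0, -1]]
A^{-1} B = [-11/4, 19/4, 1]^T
C A^{-1} B = -19/4
G(0) = D - C A^{-1} B = 0 - (-19/4) = 19/4 ≈ 4.7500

4.7500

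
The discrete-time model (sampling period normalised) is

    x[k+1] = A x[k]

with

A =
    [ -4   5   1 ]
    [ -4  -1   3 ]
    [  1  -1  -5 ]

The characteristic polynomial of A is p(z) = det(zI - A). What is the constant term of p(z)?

Expand det(zI - A) for the 3×3 matrix.
p(z) = z^3 + 10z^2 + 51z + 112.
(Check: constant term = det(-A) = (-1)^3 det A = 112; coefficient of z^2 = -tr A = 10.)
The constant term is 112.

112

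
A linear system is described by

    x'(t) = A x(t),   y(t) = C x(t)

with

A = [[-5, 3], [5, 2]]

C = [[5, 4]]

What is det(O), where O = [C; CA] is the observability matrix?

135

CA = [[-5, 23]]
Observability matrix O = [C; CA] = [[5, 4], [-5, 23]]
det(O) = 5·23 - 4·(-5) = 115 - (-20) = 135
Since det(O) ≠ 0, rank(O) = 2 and the system is completely observable.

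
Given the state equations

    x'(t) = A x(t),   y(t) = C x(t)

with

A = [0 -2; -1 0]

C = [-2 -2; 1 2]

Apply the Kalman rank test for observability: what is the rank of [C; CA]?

2

CA = [[2, 4], [-2, -2]]
Observability matrix O = [C; CA] = [[-2, -2], [1, 2], [2, 4], [-2, -2]]
Take the 2×2 submatrix of O formed by rows 1, 2: [[-2, -2], [1, 2]]. Its determinant is (-2)·2 - (-2)·1 = -4 - (-2) = -2 ≠ 0.
So rank(O) ≥ 2; since O has 2 columns, rank(O) = 2.
rank(O) = 2 = n, so the pair (A, C) is completely observable.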